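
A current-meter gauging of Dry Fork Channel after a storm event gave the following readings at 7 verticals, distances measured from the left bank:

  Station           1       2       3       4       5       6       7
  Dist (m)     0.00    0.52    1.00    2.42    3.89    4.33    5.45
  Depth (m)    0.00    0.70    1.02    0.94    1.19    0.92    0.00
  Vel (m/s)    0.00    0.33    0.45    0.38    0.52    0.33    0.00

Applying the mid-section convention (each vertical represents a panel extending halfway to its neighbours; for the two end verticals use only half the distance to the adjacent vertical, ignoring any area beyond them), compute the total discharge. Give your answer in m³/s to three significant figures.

w_2 = (1.00 − 0.00)/2 = 0.5 m; q_2 = 0.33 × 0.70 × 0.5 = 0.1155 m³/s
w_3 = (2.42 − 0.52)/2 = 0.95 m; q_3 = 0.45 × 1.02 × 0.95 = 0.4361 m³/s
w_4 = (3.89 − 1.00)/2 = 1.445 m; q_4 = 0.38 × 0.94 × 1.445 = 0.5162 m³/s
w_5 = (4.33 − 2.42)/2 = 0.955 m; q_5 = 0.52 × 1.19 × 0.955 = 0.5910 m³/s
w_6 = (5.45 − 3.89)/2 = 0.78 m; q_6 = 0.33 × 0.92 × 0.78 = 0.2368 m³/s
Stations 1, 7 contribute zero (depth or velocity is 0).
Q = Σ qᵢ = 1.895 m³/s

1.90 m³/s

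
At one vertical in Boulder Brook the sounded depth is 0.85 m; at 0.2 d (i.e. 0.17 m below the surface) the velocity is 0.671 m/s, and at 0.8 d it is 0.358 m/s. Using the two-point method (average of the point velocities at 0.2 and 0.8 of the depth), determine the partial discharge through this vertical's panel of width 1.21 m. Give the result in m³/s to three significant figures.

0.529 m³/s

v̄ = (0.671 + 0.358) / 2 = 0.5145 m/s
q = v̄ × d × w = 0.5145 × 0.85 × 1.21 = 0.5292 m³/s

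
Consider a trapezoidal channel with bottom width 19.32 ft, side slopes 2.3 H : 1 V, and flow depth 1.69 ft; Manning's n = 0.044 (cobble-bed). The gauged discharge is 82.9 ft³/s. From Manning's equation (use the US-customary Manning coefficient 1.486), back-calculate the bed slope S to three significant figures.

A = (b + z·y)·y = (19.32 + 2.3×1.69)×1.69 = 39.22 ft²
P = b + 2y√(1+z²) = 19.32 + 2×1.69×√(1+2.3²) = 27.80 ft
R = A/P = 39.22/27.80 = 1.411 ft
S = (Q·n / (1.486·A·R^(2/3)))² = (82.9×0.044 / (1.486×39.22×1.258))² = 0.002475

0.00248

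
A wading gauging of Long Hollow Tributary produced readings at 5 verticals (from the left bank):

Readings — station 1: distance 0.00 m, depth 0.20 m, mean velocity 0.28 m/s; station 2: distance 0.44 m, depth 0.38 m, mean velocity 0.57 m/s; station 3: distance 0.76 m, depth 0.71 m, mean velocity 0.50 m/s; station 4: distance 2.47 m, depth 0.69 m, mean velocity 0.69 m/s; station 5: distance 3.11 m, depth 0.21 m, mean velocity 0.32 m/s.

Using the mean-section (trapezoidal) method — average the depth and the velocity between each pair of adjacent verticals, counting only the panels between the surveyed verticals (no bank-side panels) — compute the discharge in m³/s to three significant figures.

1.01 m³/s

Panel 1-2: Δb = 0.44 m, d̄ = (0.20+0.38)/2 = 0.29, v̄ = (0.28+0.57)/2 = 0.425 → q = 0.44×0.29×0.425 = 0.05423 m³/s
Panel 2-3: Δb = 0.32 m, d̄ = (0.38+0.71)/2 = 0.545, v̄ = (0.57+0.50)/2 = 0.535 → q = 0.32×0.545×0.535 = 0.09330 m³/s
Panel 3-4: Δb = 1.71 m, d̄ = (0.71+0.69)/2 = 0.7, v̄ = (0.50+0.69)/2 = 0.595 → q = 1.71×0.7×0.595 = 0.7122 m³/s
Panel 4-5: Δb = 0.64 m, d̄ = (0.69+0.21)/2 = 0.45, v̄ = (0.69+0.32)/2 = 0.505 → q = 0.64×0.45×0.505 = 0.1454 m³/s
Q = Σ q = 1.005 m³/s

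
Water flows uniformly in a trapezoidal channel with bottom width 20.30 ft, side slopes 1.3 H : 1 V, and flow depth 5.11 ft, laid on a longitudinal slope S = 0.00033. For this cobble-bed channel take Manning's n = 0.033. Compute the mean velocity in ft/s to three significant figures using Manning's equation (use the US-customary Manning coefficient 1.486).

A = (b + z·y)·y = (20.30 + 1.3×5.11)×5.11 = 137.7 ft²
P = b + 2y√(1+z²) = 20.30 + 2×5.11×√(1+1.3²) = 37.06 ft
R = A/P = 137.7/37.06 = 3.715 ft
Q = (1.486/n)·A·R^(2/3)·S^(1/2) = (1.486/0.033) × 137.7 × 3.715^(2/3) × 0.00033^(1/2) = 270.1 ft³/s
V = Q/A = 270.1/137.7 = 1.962 ft/s

1.96 ft/s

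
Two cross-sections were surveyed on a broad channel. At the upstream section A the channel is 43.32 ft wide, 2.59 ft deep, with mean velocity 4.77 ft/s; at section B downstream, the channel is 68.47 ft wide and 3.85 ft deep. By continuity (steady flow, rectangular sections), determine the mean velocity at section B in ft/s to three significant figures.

2.03 ft/s

Q = A₁V₁ = (43.32×2.59) × 4.77 = 535.2 ft³/s
A₂ = 68.47 × 3.85 = 263.6 ft²
V₂ = Q/A₂ = 535.2/263.6 = 2.030 ft/s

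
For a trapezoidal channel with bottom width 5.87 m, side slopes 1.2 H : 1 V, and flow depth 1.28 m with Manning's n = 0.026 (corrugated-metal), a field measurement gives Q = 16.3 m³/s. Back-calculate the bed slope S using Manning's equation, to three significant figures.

0.00211

A = (b + z·y)·y = (5.87 + 1.2×1.28)×1.28 = 9.480 m²
P = b + 2y√(1+z²) = 5.87 + 2×1.28×√(1+1.2²) = 9.869 m
R = A/P = 9.480/9.869 = 0.9606 m
S = (Q·n / (1·A·R^(2/3)))² = (16.3×0.026 / (1×9.480×0.9735))² = 0.002109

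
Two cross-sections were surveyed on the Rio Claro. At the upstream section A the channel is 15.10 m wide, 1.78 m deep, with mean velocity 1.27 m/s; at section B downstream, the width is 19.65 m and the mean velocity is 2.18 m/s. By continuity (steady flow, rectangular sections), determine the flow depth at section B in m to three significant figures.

Q = A₁V₁ = (15.10×1.78) × 1.27 = 34.14 m³/s
d₂ = Q/(b₂ V₂) = 34.14/(19.65×2.18) = 0.7969 m

0.797 m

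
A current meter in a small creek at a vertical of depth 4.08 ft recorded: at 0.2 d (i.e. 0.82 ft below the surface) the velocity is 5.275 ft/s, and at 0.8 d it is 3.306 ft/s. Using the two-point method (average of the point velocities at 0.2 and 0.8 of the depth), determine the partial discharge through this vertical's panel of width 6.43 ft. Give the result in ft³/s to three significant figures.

113 ft³/s

v̄ = (5.275 + 3.306) / 2 = 4.291 ft/s
q = v̄ × d × w = 4.291 × 4.08 × 6.43 = 112.6 ft³/s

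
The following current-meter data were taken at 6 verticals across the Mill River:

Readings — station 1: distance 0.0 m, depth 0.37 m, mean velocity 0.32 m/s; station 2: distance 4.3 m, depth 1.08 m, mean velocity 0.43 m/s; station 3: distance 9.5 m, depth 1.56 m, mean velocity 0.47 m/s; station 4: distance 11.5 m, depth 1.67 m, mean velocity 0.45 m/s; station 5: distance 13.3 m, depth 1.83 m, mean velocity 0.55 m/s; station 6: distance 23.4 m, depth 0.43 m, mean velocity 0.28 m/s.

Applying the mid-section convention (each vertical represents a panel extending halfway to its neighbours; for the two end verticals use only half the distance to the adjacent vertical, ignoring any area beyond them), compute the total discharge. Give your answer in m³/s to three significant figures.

13.1 m³/s

w_1 = (4.3 − 0.0)/2 = 2.15 m; q_1 = 0.32 × 0.37 × 2.15 = 0.2546 m³/s
w_2 = (9.5 − 0.0)/2 = 4.75 m; q_2 = 0.43 × 1.08 × 4.75 = 2.206 m³/s
w_3 = (11.5 − 4.3)/2 = 3.6 m; q_3 = 0.47 × 1.56 × 3.6 = 2.640 m³/s
w_4 = (13.3 − 9.5)/2 = 1.9 m; q_4 = 0.45 × 1.67 × 1.9 = 1.428 m³/s
w_5 = (23.4 − 11.5)/2 = 5.95 m; q_5 = 0.55 × 1.83 × 5.95 = 5.989 m³/s
w_6 = (23.4 − 13.3)/2 = 5.05 m; q_6 = 0.28 × 0.43 × 5.05 = 0.6080 m³/s
Q = Σ qᵢ = 13.12 m³/s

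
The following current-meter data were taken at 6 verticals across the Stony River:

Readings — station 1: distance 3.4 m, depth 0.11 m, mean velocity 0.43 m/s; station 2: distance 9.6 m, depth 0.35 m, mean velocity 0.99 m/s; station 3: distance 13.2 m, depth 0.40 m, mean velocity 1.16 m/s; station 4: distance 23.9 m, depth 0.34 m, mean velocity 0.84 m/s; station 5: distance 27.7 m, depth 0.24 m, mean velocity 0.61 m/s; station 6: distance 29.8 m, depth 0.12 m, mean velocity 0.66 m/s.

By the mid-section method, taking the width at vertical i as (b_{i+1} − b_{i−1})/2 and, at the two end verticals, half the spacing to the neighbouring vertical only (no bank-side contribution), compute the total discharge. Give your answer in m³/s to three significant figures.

7.75 m³/s

w_1 = (9.6 − 3.4)/2 = 3.1 m; q_1 = 0.43 × 0.11 × 3.1 = 0.1466 m³/s
w_2 = (13.2 − 3.4)/2 = 4.9 m; q_2 = 0.99 × 0.35 × 4.9 = 1.698 m³/s
w_3 = (23.9 − 9.6)/2 = 7.15 m; q_3 = 1.16 × 0.40 × 7.15 = 3.318 m³/s
w_4 = (27.7 − 13.2)/2 = 7.25 m; q_4 = 0.84 × 0.34 × 7.25 = 2.071 m³/s
w_5 = (29.8 − 23.9)/2 = 2.95 m; q_5 = 0.61 × 0.24 × 2.95 = 0.4319 m³/s
w_6 = (29.8 − 27.7)/2 = 1.05 m; q_6 = 0.66 × 0.12 × 1.05 = 0.08316 m³/s
Q = Σ qᵢ = 7.748 m³/s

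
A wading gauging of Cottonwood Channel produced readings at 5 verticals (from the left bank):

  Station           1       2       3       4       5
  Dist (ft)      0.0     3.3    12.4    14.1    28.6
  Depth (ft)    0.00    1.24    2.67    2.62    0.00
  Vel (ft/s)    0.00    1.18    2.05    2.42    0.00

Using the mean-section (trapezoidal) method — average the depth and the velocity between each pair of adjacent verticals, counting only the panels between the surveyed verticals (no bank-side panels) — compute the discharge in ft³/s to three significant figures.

Panel 1-2: Δb = 3.3 ft, d̄ = (0.00+1.24)/2 = 0.62, v̄ = (0.00+1.18)/2 = 0.59 → q = 3.3×0.62×0.59 = 1.207 ft³/s
Panel 2-3: Δb = 9.1 ft, d̄ = (1.24+2.67)/2 = 1.955, v̄ = (1.18+2.05)/2 = 1.615 → q = 9.1×1.955×1.615 = 28.73 ft³/s
Panel 3-4: Δb = 1.7 ft, d̄ = (2.67+2.62)/2 = 2.645, v̄ = (2.05+2.42)/2 = 2.235 → q = 1.7×2.645×2.235 = 10.05 ft³/s
Panel 4-5: Δb = 14.5 ft, d̄ = (2.62+0.00)/2 = 1.31, v̄ = (2.42+0.00)/2 = 1.21 → q = 14.5×1.31×1.21 = 22.98 ft³/s
Q = Σ q = 62.97 ft³/s

63.0 ft³/s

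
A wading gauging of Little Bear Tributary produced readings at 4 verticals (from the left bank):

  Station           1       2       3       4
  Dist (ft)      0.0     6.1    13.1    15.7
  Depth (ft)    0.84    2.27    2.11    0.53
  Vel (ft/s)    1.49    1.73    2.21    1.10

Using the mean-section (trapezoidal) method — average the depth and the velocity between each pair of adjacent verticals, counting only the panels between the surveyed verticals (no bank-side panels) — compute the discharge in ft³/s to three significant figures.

51.2 ft³/s

Panel 1-2: Δb = 6.1 ft, d̄ = (0.84+2.27)/2 = 1.555, v̄ = (1.49+1.73)/2 = 1.61 → q = 6.1×1.555×1.61 = 15.27 ft³/s
Panel 2-3: Δb = 7 ft, d̄ = (2.27+2.11)/2 = 2.19, v̄ = (1.73+2.21)/2 = 1.97 → q = 7×2.19×1.97 = 30.20 ft³/s
Panel 3-4: Δb = 2.6 ft, d̄ = (2.11+0.53)/2 = 1.32, v̄ = (2.21+1.10)/2 = 1.655 → q = 2.6×1.32×1.655 = 5.680 ft³/s
Q = Σ q = 51.15 ft³/s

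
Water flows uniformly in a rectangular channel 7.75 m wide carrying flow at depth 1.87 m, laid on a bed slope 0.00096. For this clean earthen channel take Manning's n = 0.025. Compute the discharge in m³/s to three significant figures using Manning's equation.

21.0 m³/s

A = b·y = 7.75 × 1.87 = 14.49 m²
P = b + 2y = 7.75 + 2×1.87 = 11.49 m
R = A/P = 14.49/11.49 = 1.261 m
Q = (1/n)·A·R^(2/3)·S^(1/2) = (1/0.025) × 14.49 × 1.261^(2/3) × 0.00096^(1/2) = 20.97 m³/s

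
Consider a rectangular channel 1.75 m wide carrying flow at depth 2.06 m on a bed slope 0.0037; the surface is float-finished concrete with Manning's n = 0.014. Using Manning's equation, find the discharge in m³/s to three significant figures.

11.3 m³/s

A = b·y = 1.75 × 2.06 = 3.605 m²
P = b + 2y = 1.75 + 2×2.06 = 5.870 m
R = A/P = 3.605/5.870 = 0.6141 m
Q = (1/n)·A·R^(2/3)·S^(1/2) = (1/0.014) × 3.605 × 0.6141^(2/3) × 0.0037^(1/2) = 11.32 m³/s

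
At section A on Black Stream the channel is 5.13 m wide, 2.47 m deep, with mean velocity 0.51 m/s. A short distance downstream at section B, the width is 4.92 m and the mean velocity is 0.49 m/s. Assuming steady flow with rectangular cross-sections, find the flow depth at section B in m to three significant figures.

Q = A₁V₁ = (5.13×2.47) × 0.51 = 6.462 m³/s
d₂ = Q/(b₂ V₂) = 6.462/(4.92×0.49) = 2.681 m

2.68 m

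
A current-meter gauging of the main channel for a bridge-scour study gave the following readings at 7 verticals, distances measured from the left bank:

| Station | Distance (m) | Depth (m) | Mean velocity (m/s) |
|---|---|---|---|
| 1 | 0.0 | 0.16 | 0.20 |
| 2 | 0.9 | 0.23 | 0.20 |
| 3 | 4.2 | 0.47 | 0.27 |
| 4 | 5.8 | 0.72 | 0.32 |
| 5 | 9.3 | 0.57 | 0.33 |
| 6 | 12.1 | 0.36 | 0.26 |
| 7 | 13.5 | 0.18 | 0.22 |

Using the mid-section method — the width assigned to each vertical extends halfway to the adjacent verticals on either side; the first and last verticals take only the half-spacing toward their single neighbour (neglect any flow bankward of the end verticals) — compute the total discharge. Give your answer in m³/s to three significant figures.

1.83 m³/s

w_1 = (0.9 − 0.0)/2 = 0.45 m; q_1 = 0.20 × 0.16 × 0.45 = 0.01440 m³/s
w_2 = (4.2 − 0.0)/2 = 2.1 m; q_2 = 0.20 × 0.23 × 2.1 = 0.09660 m³/s
w_3 = (5.8 − 0.9)/2 = 2.45 m; q_3 = 0.27 × 0.47 × 2.45 = 0.3109 m³/s
w_4 = (9.3 − 4.2)/2 = 2.55 m; q_4 = 0.32 × 0.72 × 2.55 = 0.5875 m³/s
w_5 = (12.1 − 5.8)/2 = 3.15 m; q_5 = 0.33 × 0.57 × 3.15 = 0.5925 m³/s
w_6 = (13.5 − 9.3)/2 = 2.1 m; q_6 = 0.26 × 0.36 × 2.1 = 0.1966 m³/s
w_7 = (13.5 − 12.1)/2 = 0.7 m; q_7 = 0.22 × 0.18 × 0.7 = 0.02772 m³/s
Q = Σ qᵢ = 1.826 m³/s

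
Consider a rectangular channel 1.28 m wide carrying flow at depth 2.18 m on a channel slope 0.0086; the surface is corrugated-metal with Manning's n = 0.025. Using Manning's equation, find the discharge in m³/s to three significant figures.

6.47 m³/s

A = b·y = 1.28 × 2.18 = 2.790 m²
P = b + 2y = 1.28 + 2×2.18 = 5.640 m
R = A/P = 2.790/5.640 = 0.4948 m
Q = (1/n)·A·R^(2/3)·S^(1/2) = (1/0.025) × 2.790 × 0.4948^(2/3) × 0.0086^(1/2) = 6.475 m³/s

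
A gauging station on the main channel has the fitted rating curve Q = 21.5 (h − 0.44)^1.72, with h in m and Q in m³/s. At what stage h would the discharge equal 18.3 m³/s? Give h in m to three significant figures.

1.35 m

h − h₀ = (Q/C)^(1/b) = (18.3/21.5)^(1/1.72) = 0.9106 m
h = 0.44 + 0.9106 = 1.351 m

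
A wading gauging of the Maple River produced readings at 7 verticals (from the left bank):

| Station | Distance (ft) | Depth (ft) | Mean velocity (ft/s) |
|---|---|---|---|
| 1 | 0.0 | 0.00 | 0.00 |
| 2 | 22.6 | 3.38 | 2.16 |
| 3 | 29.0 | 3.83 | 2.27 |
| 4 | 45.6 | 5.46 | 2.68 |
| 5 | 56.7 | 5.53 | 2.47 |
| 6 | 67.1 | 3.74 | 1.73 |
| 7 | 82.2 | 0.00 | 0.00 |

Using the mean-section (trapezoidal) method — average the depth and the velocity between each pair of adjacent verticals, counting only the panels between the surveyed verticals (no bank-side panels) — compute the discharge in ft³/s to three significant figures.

Panel 1-2: Δb = 22.6 ft, d̄ = (0.00+3.38)/2 = 1.69, v̄ = (0.00+2.16)/2 = 1.08 → q = 22.6×1.69×1.08 = 41.25 ft³/s
Panel 2-3: Δb = 6.4 ft, d̄ = (3.38+3.83)/2 = 3.605, v̄ = (2.16+2.27)/2 = 2.215 → q = 6.4×3.605×2.215 = 51.10 ft³/s
Panel 3-4: Δb = 16.6 ft, d̄ = (3.83+5.46)/2 = 4.645, v̄ = (2.27+2.68)/2 = 2.475 → q = 16.6×4.645×2.475 = 190.8 ft³/s
Panel 4-5: Δb = 11.1 ft, d̄ = (5.46+5.53)/2 = 5.495, v̄ = (2.68+2.47)/2 = 2.575 → q = 11.1×5.495×2.575 = 157.1 ft³/s
Panel 5-6: Δb = 10.4 ft, d̄ = (5.53+3.74)/2 = 4.635, v̄ = (2.47+1.73)/2 = 2.1 → q = 10.4×4.635×2.1 = 101.2 ft³/s
Panel 6-7: Δb = 15.1 ft, d̄ = (3.74+0.00)/2 = 1.87, v̄ = (1.73+0.00)/2 = 0.865 → q = 15.1×1.87×0.865 = 24.43 ft³/s
Q = Σ q = 565.9 ft³/s

566 ft³/s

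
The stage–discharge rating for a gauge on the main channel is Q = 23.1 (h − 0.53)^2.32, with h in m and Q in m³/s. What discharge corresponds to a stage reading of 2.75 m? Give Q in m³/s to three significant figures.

147 m³/s

Q = 23.1 × (2.75 − 0.53)^2.32 = 23.1 × 2.22^2.32 = 146.9 m³/s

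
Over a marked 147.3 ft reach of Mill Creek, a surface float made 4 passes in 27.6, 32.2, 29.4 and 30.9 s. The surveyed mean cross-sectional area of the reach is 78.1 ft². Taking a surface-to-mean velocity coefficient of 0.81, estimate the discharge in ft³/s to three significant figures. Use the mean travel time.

310 ft³/s

t̄ = (27.6 + 32.2 + 29.4 + 30.9) / 4 = 30.025 s
v_surface = L / t̄ = 147.3 / 30.025 = 4.906 ft/s
v_mean = 0.81 × 4.906 = 3.974 ft/s
Q = A × v_mean = 78.1 × 3.974 = 310.4 ft³/s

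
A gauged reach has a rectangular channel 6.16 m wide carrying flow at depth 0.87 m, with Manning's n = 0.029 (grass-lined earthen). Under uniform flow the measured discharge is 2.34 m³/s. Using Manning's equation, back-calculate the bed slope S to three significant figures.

A = b·y = 6.16 × 0.87 = 5.359 m²
P = b + 2y = 6.16 + 2×0.87 = 7.900 m
R = A/P = 5.359/7.900 = 0.6784 m
S = (Q·n / (1·A·R^(2/3)))² = (2.34×0.029 / (1×5.359×0.7721))² = 0.0002690

0.000269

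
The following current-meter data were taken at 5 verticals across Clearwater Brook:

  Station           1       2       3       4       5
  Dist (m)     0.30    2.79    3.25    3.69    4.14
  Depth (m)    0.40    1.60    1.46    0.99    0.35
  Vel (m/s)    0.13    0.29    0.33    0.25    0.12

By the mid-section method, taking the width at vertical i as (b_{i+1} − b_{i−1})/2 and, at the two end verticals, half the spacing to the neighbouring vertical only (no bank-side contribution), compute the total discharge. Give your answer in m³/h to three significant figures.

w_1 = (2.79 − 0.30)/2 = 1.245 m; q_1 = 0.13 × 0.40 × 1.245 = 0.06474 m³/s
w_2 = (3.25 − 0.30)/2 = 1.475 m; q_2 = 0.29 × 1.60 × 1.475 = 0.6844 m³/s
w_3 = (3.69 − 2.79)/2 = 0.45 m; q_3 = 0.33 × 1.46 × 0.45 = 0.2168 m³/s
w_4 = (4.14 − 3.25)/2 = 0.445 m; q_4 = 0.25 × 0.99 × 0.445 = 0.1101 m³/s
w_5 = (4.14 − 3.69)/2 = 0.225 m; q_5 = 0.12 × 0.35 × 0.225 = 0.009450 m³/s
Q = Σ qᵢ = 1.086 m³/s
= 1.086 × 3600 = 3908 m³/h

3910 m³/h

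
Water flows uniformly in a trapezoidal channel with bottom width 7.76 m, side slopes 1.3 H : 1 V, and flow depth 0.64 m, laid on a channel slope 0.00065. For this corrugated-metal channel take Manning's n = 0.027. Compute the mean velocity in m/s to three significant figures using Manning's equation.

0.640 m/s

A = (b + z·y)·y = (7.76 + 1.3×0.64)×0.64 = 5.499 m²
P = b + 2y√(1+z²) = 7.76 + 2×0.64×√(1+1.3²) = 9.859 m
R = A/P = 5.499/9.859 = 0.5577 m
Q = (1/n)·A·R^(2/3)·S^(1/2) = (1/0.027) × 5.499 × 0.5577^(2/3) × 0.00065^(1/2) = 3.518 m³/s
V = Q/A = 3.518/5.499 = 0.6398 m/s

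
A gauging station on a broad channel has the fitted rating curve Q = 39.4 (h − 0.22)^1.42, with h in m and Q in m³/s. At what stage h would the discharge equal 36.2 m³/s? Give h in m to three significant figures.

h − h₀ = (Q/C)^(1/b) = (36.2/39.4)^(1/1.42) = 0.9421 m
h = 0.22 + 0.9421 = 1.162 m

1.16 m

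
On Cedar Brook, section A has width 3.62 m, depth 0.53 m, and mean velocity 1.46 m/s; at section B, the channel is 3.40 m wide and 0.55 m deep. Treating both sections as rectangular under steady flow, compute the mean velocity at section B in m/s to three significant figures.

1.50 m/s

Q = A₁V₁ = (3.62×0.53) × 1.46 = 2.801 m³/s
A₂ = 3.40 × 0.55 = 1.870 m²
V₂ = Q/A₂ = 2.801/1.870 = 1.498 m/s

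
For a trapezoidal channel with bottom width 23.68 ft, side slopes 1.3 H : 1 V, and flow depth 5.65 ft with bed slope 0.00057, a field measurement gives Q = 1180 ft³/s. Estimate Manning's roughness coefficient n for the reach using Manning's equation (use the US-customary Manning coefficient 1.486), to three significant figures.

A = (b + z·y)·y = (23.68 + 1.3×5.65)×5.65 = 175.3 ft²
P = b + 2y√(1+z²) = 23.68 + 2×5.65×√(1+1.3²) = 42.21 ft
R = A/P = 175.3/42.21 = 4.153 ft
n = (1.486/Q)·A·R^(2/3)·S^(1/2) = (1.486/1180) × 175.3 × 2.583 × 0.02387 = 0.01362

0.0136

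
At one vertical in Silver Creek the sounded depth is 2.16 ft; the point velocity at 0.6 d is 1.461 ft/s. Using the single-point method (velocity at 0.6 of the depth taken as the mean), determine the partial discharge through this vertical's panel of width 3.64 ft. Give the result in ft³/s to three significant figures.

11.5 ft³/s

v̄ = v₀.₆ = 1.461 ft/s
q = v̄ × d × w = 1.461 × 2.16 × 3.64 = 11.49 ft³/s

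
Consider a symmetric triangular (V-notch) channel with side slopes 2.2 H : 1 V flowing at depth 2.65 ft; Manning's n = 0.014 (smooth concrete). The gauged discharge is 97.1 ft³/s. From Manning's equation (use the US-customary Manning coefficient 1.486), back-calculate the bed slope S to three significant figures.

A = z·y² = 2.2×2.65² = 15.45 ft²
P = 2y√(1+z²) = 2×2.65×√(1+2.2²) = 12.81 ft
R = A/P = 15.45/12.81 = 1.206 ft
S = (Q·n / (1.486·A·R^(2/3)))² = (97.1×0.014 / (1.486×15.45×1.133))² = 0.002731

0.00273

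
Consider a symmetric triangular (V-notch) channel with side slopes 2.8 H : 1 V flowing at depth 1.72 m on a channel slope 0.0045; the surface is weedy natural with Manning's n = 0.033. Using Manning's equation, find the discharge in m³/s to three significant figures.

A = z·y² = 2.8×1.72² = 8.284 m²
P = 2y√(1+z²) = 2×1.72×√(1+2.8²) = 10.23 m
R = A/P = 8.284/10.23 = 0.8099 m
Q = (1/n)·A·R^(2/3)·S^(1/2) = (1/0.033) × 8.284 × 0.8099^(2/3) × 0.0045^(1/2) = 14.63 m³/s

14.6 m³/s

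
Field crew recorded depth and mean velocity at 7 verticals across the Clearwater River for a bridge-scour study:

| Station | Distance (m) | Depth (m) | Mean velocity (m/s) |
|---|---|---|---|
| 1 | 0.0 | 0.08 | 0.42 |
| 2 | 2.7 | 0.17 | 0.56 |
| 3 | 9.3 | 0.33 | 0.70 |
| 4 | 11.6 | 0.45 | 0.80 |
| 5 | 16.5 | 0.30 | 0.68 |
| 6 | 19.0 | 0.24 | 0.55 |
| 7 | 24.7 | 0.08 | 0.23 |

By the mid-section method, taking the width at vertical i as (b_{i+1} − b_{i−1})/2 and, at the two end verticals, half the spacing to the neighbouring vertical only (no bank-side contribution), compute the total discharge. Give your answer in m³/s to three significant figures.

4.16 m³/s

w_1 = (2.7 − 0.0)/2 = 1.35 m; q_1 = 0.42 × 0.08 × 1.35 = 0.04536 m³/s
w_2 = (9.3 − 0.0)/2 = 4.65 m; q_2 = 0.56 × 0.17 × 4.65 = 0.4427 m³/s
w_3 = (11.6 − 2.7)/2 = 4.45 m; q_3 = 0.70 × 0.33 × 4.45 = 1.028 m³/s
w_4 = (16.5 − 9.3)/2 = 3.6 m; q_4 = 0.80 × 0.45 × 3.6 = 1.296 m³/s
w_5 = (19.0 − 11.6)/2 = 3.7 m; q_5 = 0.68 × 0.30 × 3.7 = 0.7548 m³/s
w_6 = (24.7 − 16.5)/2 = 4.1 m; q_6 = 0.55 × 0.24 × 4.1 = 0.5412 m³/s
w_7 = (24.7 − 19.0)/2 = 2.85 m; q_7 = 0.23 × 0.08 × 2.85 = 0.05244 m³/s
Q = Σ qᵢ = 4.160 m³/s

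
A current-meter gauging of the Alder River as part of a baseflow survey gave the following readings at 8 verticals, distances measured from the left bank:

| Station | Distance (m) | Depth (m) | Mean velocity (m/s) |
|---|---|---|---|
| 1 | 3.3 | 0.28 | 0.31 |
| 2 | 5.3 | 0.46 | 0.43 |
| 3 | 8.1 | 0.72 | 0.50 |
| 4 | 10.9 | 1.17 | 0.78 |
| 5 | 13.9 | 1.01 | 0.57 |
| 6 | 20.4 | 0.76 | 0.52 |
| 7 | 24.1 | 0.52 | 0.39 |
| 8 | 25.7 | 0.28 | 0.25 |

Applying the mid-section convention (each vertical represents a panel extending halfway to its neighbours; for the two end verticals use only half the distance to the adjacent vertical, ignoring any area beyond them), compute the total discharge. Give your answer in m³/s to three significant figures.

w_1 = (5.3 − 3.3)/2 = 1 m; q_1 = 0.31 × 0.28 × 1 = 0.08680 m³/s
w_2 = (8.1 − 3.3)/2 = 2.4 m; q_2 = 0.43 × 0.46 × 2.4 = 0.4747 m³/s
w_3 = (10.9 − 5.3)/2 = 2.8 m; q_3 = 0.50 × 0.72 × 2.8 = 1.008 m³/s
w_4 = (13.9 − 8.1)/2 = 2.9 m; q_4 = 0.78 × 1.17 × 2.9 = 2.647 m³/s
w_5 = (20.4 − 10.9)/2 = 4.75 m; q_5 = 0.57 × 1.01 × 4.75 = 2.735 m³/s
w_6 = (24.1 − 13.9)/2 = 5.1 m; q_6 = 0.52 × 0.76 × 5.1 = 2.016 m³/s
w_7 = (25.7 − 20.4)/2 = 2.65 m; q_7 = 0.39 × 0.52 × 2.65 = 0.5374 m³/s
w_8 = (25.7 − 24.1)/2 = 0.8 m; q_8 = 0.25 × 0.28 × 0.8 = 0.05600 m³/s
Q = Σ qᵢ = 9.560 m³/s

9.56 m³/s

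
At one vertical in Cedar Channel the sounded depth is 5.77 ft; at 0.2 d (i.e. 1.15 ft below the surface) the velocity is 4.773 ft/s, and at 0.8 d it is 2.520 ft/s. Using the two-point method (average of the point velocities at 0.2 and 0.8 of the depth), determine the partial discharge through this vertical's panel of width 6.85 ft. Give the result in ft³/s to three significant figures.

v̄ = (4.773 + 2.520) / 2 = 3.647 ft/s
q = v̄ × d × w = 3.647 × 5.77 × 6.85 = 144.1 ft³/s

144 ft³/s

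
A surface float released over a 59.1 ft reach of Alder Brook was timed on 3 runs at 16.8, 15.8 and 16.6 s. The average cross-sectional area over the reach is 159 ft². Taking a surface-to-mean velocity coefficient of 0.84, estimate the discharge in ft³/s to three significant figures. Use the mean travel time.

t̄ = (16.8 + 15.8 + 16.6) / 3 = 16.4 s
v_surface = L / t̄ = 59.1 / 16.4 = 3.604 ft/s
v_mean = 0.84 × 3.604 = 3.027 ft/s
Q = A × v_mean = 159 × 3.027 = 481.3 ft³/s

481 ft³/s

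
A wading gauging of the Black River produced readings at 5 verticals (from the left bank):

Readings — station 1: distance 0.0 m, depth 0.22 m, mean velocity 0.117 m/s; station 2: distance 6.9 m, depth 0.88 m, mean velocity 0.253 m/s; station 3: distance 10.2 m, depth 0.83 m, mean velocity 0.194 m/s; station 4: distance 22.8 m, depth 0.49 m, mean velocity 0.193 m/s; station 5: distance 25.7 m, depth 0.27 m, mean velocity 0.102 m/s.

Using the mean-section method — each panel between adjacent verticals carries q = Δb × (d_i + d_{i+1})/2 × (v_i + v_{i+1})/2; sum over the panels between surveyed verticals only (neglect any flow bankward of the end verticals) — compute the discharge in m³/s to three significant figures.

3.10 m³/s

Panel 1-2: Δb = 6.9 m, d̄ = (0.22+0.88)/2 = 0.55, v̄ = (0.117+0.253)/2 = 0.185 → q = 6.9×0.55×0.185 = 0.7021 m³/s
Panel 2-3: Δb = 3.3 m, d̄ = (0.88+0.83)/2 = 0.855, v̄ = (0.253+0.194)/2 = 0.2235 → q = 3.3×0.855×0.2235 = 0.6306 m³/s
Panel 3-4: Δb = 12.6 m, d̄ = (0.83+0.49)/2 = 0.66, v̄ = (0.194+0.193)/2 = 0.1935 → q = 12.6×0.66×0.1935 = 1.609 m³/s
Panel 4-5: Δb = 2.9 m, d̄ = (0.49+0.27)/2 = 0.38, v̄ = (0.193+0.102)/2 = 0.1475 → q = 2.9×0.38×0.1475 = 0.1625 m³/s
Q = Σ q = 3.104 m³/s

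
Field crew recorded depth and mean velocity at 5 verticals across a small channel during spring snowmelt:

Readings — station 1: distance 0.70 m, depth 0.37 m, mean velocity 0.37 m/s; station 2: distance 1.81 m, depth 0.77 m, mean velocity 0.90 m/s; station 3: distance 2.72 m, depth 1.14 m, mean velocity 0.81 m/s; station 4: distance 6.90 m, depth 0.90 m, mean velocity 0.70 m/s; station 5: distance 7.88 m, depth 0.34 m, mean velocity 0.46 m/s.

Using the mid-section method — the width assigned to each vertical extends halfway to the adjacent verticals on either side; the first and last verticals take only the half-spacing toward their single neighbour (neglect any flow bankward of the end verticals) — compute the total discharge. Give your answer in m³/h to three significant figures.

w_1 = (1.81 − 0.70)/2 = 0.555 m; q_1 = 0.37 × 0.37 × 0.555 = 0.07598 m³/s
w_2 = (2.72 − 0.70)/2 = 1.01 m; q_2 = 0.90 × 0.77 × 1.01 = 0.6999 m³/s
w_3 = (6.90 − 1.81)/2 = 2.545 m; q_3 = 0.81 × 1.14 × 2.545 = 2.350 m³/s
w_4 = (7.88 − 2.72)/2 = 2.58 m; q_4 = 0.70 × 0.90 × 2.58 = 1.625 m³/s
w_5 = (7.88 − 6.90)/2 = 0.49 m; q_5 = 0.46 × 0.34 × 0.49 = 0.07664 m³/s
Q = Σ qᵢ = 4.828 m³/s
= 4.828 × 3600 = 17380 m³/h

17400 m³/h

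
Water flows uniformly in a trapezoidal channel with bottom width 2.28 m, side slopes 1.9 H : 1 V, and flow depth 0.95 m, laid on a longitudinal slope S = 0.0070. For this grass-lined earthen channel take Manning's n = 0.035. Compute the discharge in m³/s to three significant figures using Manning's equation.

6.67 m³/s

A = (b + z·y)·y = (2.28 + 1.9×0.95)×0.95 = 3.881 m²
P = b + 2y√(1+z²) = 2.28 + 2×0.95×√(1+1.9²) = 6.359 m
R = A/P = 3.881/6.359 = 0.6102 m
Q = (1/n)·A·R^(2/3)·S^(1/2) = (1/0.035) × 3.881 × 0.6102^(2/3) × 0.0070^(1/2) = 6.674 m³/s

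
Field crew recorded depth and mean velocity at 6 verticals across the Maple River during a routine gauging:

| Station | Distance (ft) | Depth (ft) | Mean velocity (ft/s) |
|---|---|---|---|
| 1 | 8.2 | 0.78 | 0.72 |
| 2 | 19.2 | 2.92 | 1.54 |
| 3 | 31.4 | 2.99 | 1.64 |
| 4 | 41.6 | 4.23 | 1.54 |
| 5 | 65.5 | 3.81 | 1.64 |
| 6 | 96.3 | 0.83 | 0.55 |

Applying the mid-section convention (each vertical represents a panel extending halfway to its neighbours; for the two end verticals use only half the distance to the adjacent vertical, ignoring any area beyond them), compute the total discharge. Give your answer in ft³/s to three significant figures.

399 ft³/s

w_1 = (19.2 − 8.2)/2 = 5.5 ft; q_1 = 0.72 × 0.78 × 5.5 = 3.089 ft³/s
w_2 = (31.4 − 8.2)/2 = 11.6 ft; q_2 = 1.54 × 2.92 × 11.6 = 52.16 ft³/s
w_3 = (41.6 − 19.2)/2 = 11.2 ft; q_3 = 1.64 × 2.99 × 11.2 = 54.92 ft³/s
w_4 = (65.5 − 31.4)/2 = 17.05 ft; q_4 = 1.54 × 4.23 × 17.05 = 111.1 ft³/s
w_5 = (96.3 − 41.6)/2 = 27.35 ft; q_5 = 1.64 × 3.81 × 27.35 = 170.9 ft³/s
w_6 = (96.3 − 65.5)/2 = 15.4 ft; q_6 = 0.55 × 0.83 × 15.4 = 7.030 ft³/s
Q = Σ qᵢ = 399.2 ft³/s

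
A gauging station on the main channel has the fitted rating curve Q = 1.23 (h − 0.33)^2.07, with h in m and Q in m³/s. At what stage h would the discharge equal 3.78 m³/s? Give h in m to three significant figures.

2.05 m

h − h₀ = (Q/C)^(1/b) = (3.78/1.23)^(1/2.07) = 1.720 m
h = 0.33 + 1.720 = 2.050 m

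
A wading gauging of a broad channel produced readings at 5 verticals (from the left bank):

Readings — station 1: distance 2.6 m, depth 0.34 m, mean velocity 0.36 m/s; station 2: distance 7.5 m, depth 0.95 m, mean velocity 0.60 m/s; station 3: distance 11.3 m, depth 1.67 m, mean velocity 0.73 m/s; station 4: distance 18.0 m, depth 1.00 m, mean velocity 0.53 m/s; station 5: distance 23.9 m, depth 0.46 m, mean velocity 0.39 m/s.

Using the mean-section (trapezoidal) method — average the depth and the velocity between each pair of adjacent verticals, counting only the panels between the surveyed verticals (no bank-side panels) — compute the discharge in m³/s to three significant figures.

12.4 m³/s

Panel 1-2: Δb = 4.9 m, d̄ = (0.34+0.95)/2 = 0.645, v̄ = (0.36+0.60)/2 = 0.48 → q = 4.9×0.645×0.48 = 1.517 m³/s
Panel 2-3: Δb = 3.8 m, d̄ = (0.95+1.67)/2 = 1.31, v̄ = (0.60+0.73)/2 = 0.665 → q = 3.8×1.31×0.665 = 3.310 m³/s
Panel 3-4: Δb = 6.7 m, d̄ = (1.67+1.00)/2 = 1.335, v̄ = (0.73+0.53)/2 = 0.63 → q = 6.7×1.335×0.63 = 5.635 m³/s
Panel 4-5: Δb = 5.9 m, d̄ = (1.00+0.46)/2 = 0.73, v̄ = (0.53+0.39)/2 = 0.46 → q = 5.9×0.73×0.46 = 1.981 m³/s
Q = Σ q = 12.44 m³/s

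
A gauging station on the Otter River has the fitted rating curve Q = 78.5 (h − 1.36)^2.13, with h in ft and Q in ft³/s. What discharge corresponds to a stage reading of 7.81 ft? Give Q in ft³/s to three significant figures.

4160 ft³/s

Q = 78.5 × (7.81 − 1.36)^2.13 = 78.5 × 6.45^2.13 = 4161 ft³/s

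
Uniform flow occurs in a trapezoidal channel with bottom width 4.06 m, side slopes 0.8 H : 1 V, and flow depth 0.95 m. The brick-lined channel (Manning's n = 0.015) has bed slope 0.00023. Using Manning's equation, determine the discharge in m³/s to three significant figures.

3.67 m³/s

A = (b + z·y)·y = (4.06 + 0.8×0.95)×0.95 = 4.579 m²
P = b + 2y√(1+z²) = 4.06 + 2×0.95×√(1+0.8²) = 6.493 m
R = A/P = 4.579/6.493 = 0.7052 m
Q = (1/n)·A·R^(2/3)·S^(1/2) = (1/0.015) × 4.579 × 0.7052^(2/3) × 0.00023^(1/2) = 3.668 m³/s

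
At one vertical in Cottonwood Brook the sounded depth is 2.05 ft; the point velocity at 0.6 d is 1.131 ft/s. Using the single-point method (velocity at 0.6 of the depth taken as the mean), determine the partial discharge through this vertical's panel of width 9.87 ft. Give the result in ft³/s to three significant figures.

22.9 ft³/s

v̄ = v₀.₆ = 1.131 ft/s
q = v̄ × d × w = 1.131 × 2.05 × 9.87 = 22.88 ft³/s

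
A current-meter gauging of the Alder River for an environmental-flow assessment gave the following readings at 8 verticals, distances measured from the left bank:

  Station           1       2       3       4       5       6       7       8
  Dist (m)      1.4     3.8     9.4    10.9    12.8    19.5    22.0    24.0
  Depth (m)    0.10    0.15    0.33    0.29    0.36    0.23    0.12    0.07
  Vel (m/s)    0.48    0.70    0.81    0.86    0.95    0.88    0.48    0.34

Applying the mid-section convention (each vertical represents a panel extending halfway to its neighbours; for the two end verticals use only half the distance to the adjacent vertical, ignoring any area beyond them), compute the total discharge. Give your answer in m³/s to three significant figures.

4.41 m³/s

w_1 = (3.8 − 1.4)/2 = 1.2 m; q_1 = 0.48 × 0.10 × 1.2 = 0.05760 m³/s
w_2 = (9.4 − 1.4)/2 = 4 m; q_2 = 0.70 × 0.15 × 4 = 0.4200 m³/s
w_3 = (10.9 − 3.8)/2 = 3.55 m; q_3 = 0.81 × 0.33 × 3.55 = 0.9489 m³/s
w_4 = (12.8 − 9.4)/2 = 1.7 m; q_4 = 0.86 × 0.29 × 1.7 = 0.4240 m³/s
w_5 = (19.5 − 10.9)/2 = 4.3 m; q_5 = 0.95 × 0.36 × 4.3 = 1.471 m³/s
w_6 = (22.0 − 12.8)/2 = 4.6 m; q_6 = 0.88 × 0.23 × 4.6 = 0.9310 m³/s
w_7 = (24.0 − 19.5)/2 = 2.25 m; q_7 = 0.48 × 0.12 × 2.25 = 0.1296 m³/s
w_8 = (24.0 − 22.0)/2 = 1 m; q_8 = 0.34 × 0.07 × 1 = 0.02380 m³/s
Q = Σ qᵢ = 4.406 m³/s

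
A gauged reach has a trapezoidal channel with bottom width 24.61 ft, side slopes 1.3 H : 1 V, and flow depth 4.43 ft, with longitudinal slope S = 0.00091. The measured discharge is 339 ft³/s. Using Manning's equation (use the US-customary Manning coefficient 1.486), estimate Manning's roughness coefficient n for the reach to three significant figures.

0.0405

A = (b + z·y)·y = (24.61 + 1.3×4.43)×4.43 = 134.5 ft²
P = b + 2y√(1+z²) = 24.61 + 2×4.43×√(1+1.3²) = 39.14 ft
R = A/P = 134.5/39.14 = 3.437 ft
n = (1.486/Q)·A·R^(2/3)·S^(1/2) = (1.486/339) × 134.5 × 2.278 × 0.03017 = 0.04052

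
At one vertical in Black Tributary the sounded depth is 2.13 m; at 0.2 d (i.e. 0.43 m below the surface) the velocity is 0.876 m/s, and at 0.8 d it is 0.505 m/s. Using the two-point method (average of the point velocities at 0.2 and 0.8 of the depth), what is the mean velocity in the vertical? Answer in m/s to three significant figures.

0.691 m/s

v̄ = (0.876 + 0.505) / 2 = 0.6905 m/s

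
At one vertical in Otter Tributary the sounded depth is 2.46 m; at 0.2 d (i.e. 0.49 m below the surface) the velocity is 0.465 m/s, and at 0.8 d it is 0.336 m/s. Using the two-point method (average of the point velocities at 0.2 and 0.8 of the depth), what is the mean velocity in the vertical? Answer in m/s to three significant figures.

v̄ = (0.465 + 0.336) / 2 = 0.4005 m/s

0.401 m/s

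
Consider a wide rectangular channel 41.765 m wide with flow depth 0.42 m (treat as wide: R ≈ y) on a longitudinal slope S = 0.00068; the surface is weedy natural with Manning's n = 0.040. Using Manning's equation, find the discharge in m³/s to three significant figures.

A = b·y = 41.765 × 0.42 = 17.54 m²
Wide channel: R ≈ y = 0.42 m
Q = (1/n)·A·R^(2/3)·S^(1/2) = (1/0.040) × 17.54 × 0.4200^(2/3) × 0.00068^(1/2) = 6.413 m³/s

6.41 m³/s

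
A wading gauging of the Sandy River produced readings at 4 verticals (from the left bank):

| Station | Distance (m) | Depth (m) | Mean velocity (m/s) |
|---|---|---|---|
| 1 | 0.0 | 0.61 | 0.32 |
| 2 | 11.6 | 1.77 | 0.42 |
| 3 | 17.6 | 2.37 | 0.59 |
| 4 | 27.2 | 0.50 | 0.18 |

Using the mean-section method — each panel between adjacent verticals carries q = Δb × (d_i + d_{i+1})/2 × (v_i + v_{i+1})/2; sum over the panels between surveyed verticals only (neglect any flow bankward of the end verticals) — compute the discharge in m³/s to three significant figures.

16.7 m³/s

Panel 1-2: Δb = 11.6 m, d̄ = (0.61+1.77)/2 = 1.19, v̄ = (0.32+0.42)/2 = 0.37 → q = 11.6×1.19×0.37 = 5.107 m³/s
Panel 2-3: Δb = 6 m, d̄ = (1.77+2.37)/2 = 2.07, v̄ = (0.42+0.59)/2 = 0.505 → q = 6×2.07×0.505 = 6.272 m³/s
Panel 3-4: Δb = 9.6 m, d̄ = (2.37+0.50)/2 = 1.435, v̄ = (0.59+0.18)/2 = 0.385 → q = 9.6×1.435×0.385 = 5.304 m³/s
Q = Σ q = 16.68 m³/s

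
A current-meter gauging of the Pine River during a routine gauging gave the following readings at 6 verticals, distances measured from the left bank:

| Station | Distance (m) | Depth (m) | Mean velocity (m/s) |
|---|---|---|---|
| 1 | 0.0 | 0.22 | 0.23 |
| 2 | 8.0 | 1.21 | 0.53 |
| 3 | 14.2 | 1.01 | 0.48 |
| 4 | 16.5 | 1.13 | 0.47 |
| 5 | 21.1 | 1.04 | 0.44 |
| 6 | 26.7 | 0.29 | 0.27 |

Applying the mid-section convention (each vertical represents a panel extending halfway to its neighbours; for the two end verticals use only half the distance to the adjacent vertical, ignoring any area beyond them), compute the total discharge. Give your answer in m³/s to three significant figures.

w_1 = (8.0 − 0.0)/2 = 4 m; q_1 = 0.23 × 0.22 × 4 = 0.2024 m³/s
w_2 = (14.2 − 0.0)/2 = 7.1 m; q_2 = 0.53 × 1.21 × 7.1 = 4.553 m³/s
w_3 = (16.5 − 8.0)/2 = 4.25 m; q_3 = 0.48 × 1.01 × 4.25 = 2.060 m³/s
w_4 = (21.1 − 14.2)/2 = 3.45 m; q_4 = 0.47 × 1.13 × 3.45 = 1.832 m³/s
w_5 = (26.7 − 16.5)/2 = 5.1 m; q_5 = 0.44 × 1.04 × 5.1 = 2.334 m³/s
w_6 = (26.7 − 21.1)/2 = 2.8 m; q_6 = 0.27 × 0.29 × 2.8 = 0.2192 m³/s
Q = Σ qᵢ = 11.20 m³/s

11.2 m³/s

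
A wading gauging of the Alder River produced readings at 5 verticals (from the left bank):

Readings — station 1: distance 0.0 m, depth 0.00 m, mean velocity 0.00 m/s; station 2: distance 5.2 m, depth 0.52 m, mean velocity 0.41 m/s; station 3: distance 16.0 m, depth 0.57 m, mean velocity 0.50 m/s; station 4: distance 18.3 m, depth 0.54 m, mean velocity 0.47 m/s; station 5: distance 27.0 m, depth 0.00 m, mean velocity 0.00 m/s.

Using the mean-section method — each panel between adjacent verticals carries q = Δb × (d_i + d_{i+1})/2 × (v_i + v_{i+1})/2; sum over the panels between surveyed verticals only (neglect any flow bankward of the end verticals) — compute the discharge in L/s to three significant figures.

Panel 1-2: Δb = 5.2 m, d̄ = (0.00+0.52)/2 = 0.26, v̄ = (0.00+0.41)/2 = 0.205 → q = 5.2×0.26×0.205 = 0.2772 m³/s
Panel 2-3: Δb = 10.8 m, d̄ = (0.52+0.57)/2 = 0.545, v̄ = (0.41+0.50)/2 = 0.455 → q = 10.8×0.545×0.455 = 2.678 m³/s
Panel 3-4: Δb = 2.3 m, d̄ = (0.57+0.54)/2 = 0.555, v̄ = (0.50+0.47)/2 = 0.485 → q = 2.3×0.555×0.485 = 0.6191 m³/s
Panel 4-5: Δb = 8.7 m, d̄ = (0.54+0.00)/2 = 0.27, v̄ = (0.47+0.00)/2 = 0.235 → q = 8.7×0.27×0.235 = 0.5520 m³/s
Q = Σ q = 4.126 m³/s
= 4.126 × 1000 = 4126 L/s

4130 L/s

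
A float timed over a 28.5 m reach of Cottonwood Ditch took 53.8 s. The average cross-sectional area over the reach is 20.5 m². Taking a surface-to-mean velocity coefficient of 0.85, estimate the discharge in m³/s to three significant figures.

v_surface = L / t̄ = 28.5 / 53.8 = 0.5297 m/s
v_mean = 0.85 × 0.5297 = 0.4503 m/s
Q = A × v_mean = 20.5 × 0.4503 = 9.231 m³/s

9.23 m³/s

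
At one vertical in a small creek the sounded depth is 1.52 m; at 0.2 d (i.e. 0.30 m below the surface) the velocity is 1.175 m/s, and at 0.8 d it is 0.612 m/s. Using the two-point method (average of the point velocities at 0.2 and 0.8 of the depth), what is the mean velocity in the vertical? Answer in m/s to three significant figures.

0.894 m/s

v̄ = (1.175 + 0.612) / 2 = 0.8935 m/s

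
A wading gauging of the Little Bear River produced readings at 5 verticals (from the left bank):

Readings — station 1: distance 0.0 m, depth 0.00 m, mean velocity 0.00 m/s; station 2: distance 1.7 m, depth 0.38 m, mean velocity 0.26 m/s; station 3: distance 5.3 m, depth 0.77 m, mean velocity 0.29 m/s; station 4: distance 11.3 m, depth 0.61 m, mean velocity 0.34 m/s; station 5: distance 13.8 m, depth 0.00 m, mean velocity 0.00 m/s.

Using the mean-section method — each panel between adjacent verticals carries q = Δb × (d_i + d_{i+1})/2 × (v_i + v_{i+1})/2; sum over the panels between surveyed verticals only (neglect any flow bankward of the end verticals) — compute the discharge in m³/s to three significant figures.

2.04 m³/s

Panel 1-2: Δb = 1.7 m, d̄ = (0.00+0.38)/2 = 0.19, v̄ = (0.00+0.26)/2 = 0.13 → q = 1.7×0.19×0.13 = 0.04199 m³/s
Panel 2-3: Δb = 3.6 m, d̄ = (0.38+0.77)/2 = 0.575, v̄ = (0.26+0.29)/2 = 0.275 → q = 3.6×0.575×0.275 = 0.5693 m³/s
Panel 3-4: Δb = 6 m, d̄ = (0.77+0.61)/2 = 0.69, v̄ = (0.29+0.34)/2 = 0.315 → q = 6×0.69×0.315 = 1.304 m³/s
Panel 4-5: Δb = 2.5 m, d̄ = (0.61+0.00)/2 = 0.305, v̄ = (0.34+0.00)/2 = 0.17 → q = 2.5×0.305×0.17 = 0.1296 m³/s
Q = Σ q = 2.045 m³/s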